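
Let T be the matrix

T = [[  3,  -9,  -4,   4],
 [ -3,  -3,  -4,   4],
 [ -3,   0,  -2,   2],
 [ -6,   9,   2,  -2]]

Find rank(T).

Row reduce to echelon form.
R2 ← R2 + R1: [0, -12, -8, 8]
R3 ← R3 + R1: [0, -9, -6, 6]
R4 ← R4 + (2)·R1: [0, -9, -6, 6]
R3 ← R3 − (3/4)·R2: [0, 0, 0, 0]
R4 ← R4 − (3/4)·R2: [0, 0, 0, 0]
Echelon form has 2 nonzero rows, so rank(T) = 2.

2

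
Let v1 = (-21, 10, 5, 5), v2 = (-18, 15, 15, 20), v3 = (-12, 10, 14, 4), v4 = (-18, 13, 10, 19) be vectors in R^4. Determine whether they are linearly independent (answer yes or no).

Form the matrix with these vectors as rows and row reduce.
R2 ← R2 − (6/7)·R1: [0, 45/7, 75/7, 110/7]
R3 ← R3 − (4/7)·R1: [0, 30/7, 78/7, 8/7]
R4 ← R4 − (6/7)·R1: [0, 31/7, 40/7, 103/7]
R3 ← R3 − (2/3)·R2: [0, 0, 4, -28/3]
R4 ← R4 − (31/45)·R2: [0, 0, -5/3, 35/9]
R4 ← R4 + (5/12)·R3: [0, 0, 0, 0]
3 nonzero rows, so the 4 vectors span a space of dimension 3.
Since 3 < 4, the vectors are linearly dependent.

no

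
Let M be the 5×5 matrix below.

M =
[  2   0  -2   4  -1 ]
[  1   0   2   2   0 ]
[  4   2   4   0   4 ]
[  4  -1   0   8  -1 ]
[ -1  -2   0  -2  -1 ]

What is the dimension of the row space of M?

Row reduce to echelon form.
R2 ← R2 − (1/2)·R1: [0, 0, 3, 0, 1/2]
R3 ← R3 − (2)·R1: [0, 2, 8, -8, 6]
R4 ← R4 − (2)·R1: [0, -1, 4, 0, 1]
R5 ← R5 + (1/2)·R1: [0, -2, -1, 0, -3/2]
Swap R2 ↔ R3
R4 ← R4 + (1/2)·R2: [0, 0, 8, -4, 4]
R5 ← R5 + R2: [0, 0, 7, -8, 9/2]
R4 ← R4 − (8/3)·R3: [0, 0, 0, -4, 8/3]
R5 ← R5 − (7/3)·R3: [0, 0, 0, -8, 10/3]
R5 ← R5 − (2)·R4: [0, 0, 0, 0, -2]
Echelon form has 5 nonzero rows, so rank(M) = 5.
The row space has dimension equal to the rank: 5.

5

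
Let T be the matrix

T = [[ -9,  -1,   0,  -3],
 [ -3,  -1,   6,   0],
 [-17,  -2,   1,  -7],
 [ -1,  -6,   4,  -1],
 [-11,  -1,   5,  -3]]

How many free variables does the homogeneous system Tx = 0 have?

Row reduce to echelon form.
R2 ← R2 − (1/3)·R1: [0, -2/3, 6, 1]
R3 ← R3 − (17/9)·R1: [0, -1/9, 1, -4/3]
R4 ← R4 − (1/9)·R1: [0, -53/9, 4, -2/3]
R5 ← R5 − (11/9)·R1: [0, 2/9, 5, 2/3]
R3 ← R3 − (1/6)·R2: [0, 0, 0, -3/2]
R4 ← R4 − (53/6)·R2: [0, 0, -49, -19/2]
R5 ← R5 + (1/3)·R2: [0, 0, 7, 1]
Swap R3 ↔ R4
R5 ← R5 + (1/7)·R3: [0, 0, 0, -5/14]
R5 ← R5 − (5/21)·R4: [0, 0, 0, 0]
4 nonzero rows, so rank(T) = 4.
T has 4 columns; by rank–nullity, nullity = 4 − 4 = 0.

0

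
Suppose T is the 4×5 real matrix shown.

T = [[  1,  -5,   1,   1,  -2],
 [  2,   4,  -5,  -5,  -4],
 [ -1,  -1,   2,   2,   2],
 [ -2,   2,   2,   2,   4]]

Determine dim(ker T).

3

Row reduce to echelon form.
R2 ← R2 − (2)·R1: [0, 14, -7, -7, 0]
R3 ← R3 + R1: [0, -6, 3, 3, 0]
R4 ← R4 + (2)·R1: [0, -8, 4, 4, 0]
R3 ← R3 + (3/7)·R2: [0, 0, 0, 0, 0]
R4 ← R4 + (4/7)·R2: [0, 0, 0, 0, 0]
2 nonzero rows, so rank(T) = 2.
T has 5 columns; by rank–nullity, nullity = 5 − 2 = 3.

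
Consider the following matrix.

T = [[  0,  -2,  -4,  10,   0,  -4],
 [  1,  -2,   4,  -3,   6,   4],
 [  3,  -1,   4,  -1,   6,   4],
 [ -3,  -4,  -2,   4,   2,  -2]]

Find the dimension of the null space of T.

3

Row reduce to echelon form.
Swap R1 ↔ R2
R3 ← R3 − (3)·R1: [0, 5, -8, 8, -12, -8]
R4 ← R4 + (3)·R1: [0, -10, 10, -5, 20, 10]
R3 ← R3 + (5/2)·R2: [0, 0, -18, 33, -12, -18]
R4 ← R4 − (5)·R2: [0, 0, 30, -55, 20, 30]
R4 ← R4 + (5/3)·R3: [0, 0, 0, 0, 0, 0]
3 nonzero rows, so rank(T) = 3.
T has 6 columns; by rank–nullity, nullity = 6 − 3 = 3.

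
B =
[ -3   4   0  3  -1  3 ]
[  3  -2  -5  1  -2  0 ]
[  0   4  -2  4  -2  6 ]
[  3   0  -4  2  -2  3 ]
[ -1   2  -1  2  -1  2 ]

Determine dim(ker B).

Row reduce to echelon form.
R2 ← R2 + R1: [0, 2, -5, 4, -3, 3]
R4 ← R4 + R1: [0, 4, -4, 5, -3, 6]
R5 ← R5 − (1/3)·R1: [0, 2/3, -1, 1, -2/3, 1]
R3 ← R3 − (2)·R2: [0, 0, 8, -4, 4, 0]
R4 ← R4 − (2)·R2: [0, 0, 6, -3, 3, 0]
R5 ← R5 − (1/3)·R2: [0, 0, 2/3, -1/3, 1/3, 0]
R4 ← R4 − (3/4)·R3: [0, 0, 0, 0, 0, 0]
R5 ← R5 − (1/12)·R3: [0, 0, 0, 0, 0, 0]
3 nonzero rows, so rank(B) = 3.
B has 6 columns; by rank–nullity, nullity = 6 − 3 = 3.

3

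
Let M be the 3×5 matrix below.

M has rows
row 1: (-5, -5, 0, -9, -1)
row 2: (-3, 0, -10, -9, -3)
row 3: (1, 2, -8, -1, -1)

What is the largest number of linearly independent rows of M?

Row reduce to echelon form.
R2 ← R2 − (3/5)·R1: [0, 3, -10, -18/5, -12/5]
R3 ← R3 + (1/5)·R1: [0, 1, -8, -14/5, -6/5]
R3 ← R3 − (1/3)·R2: [0, 0, -14/3, -8/5, -2/5]
Echelon form has 3 nonzero rows, so rank(M) = 3.
The rank gives the maximum number of linearly independent rows: 3.

3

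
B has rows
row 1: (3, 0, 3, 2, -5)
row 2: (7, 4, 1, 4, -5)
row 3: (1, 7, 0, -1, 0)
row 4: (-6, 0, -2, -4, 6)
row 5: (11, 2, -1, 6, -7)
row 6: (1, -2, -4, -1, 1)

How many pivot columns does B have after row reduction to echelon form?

Row reduce to echelon form.
R2 ← R2 − (7/3)·R1: [0, 4, -6, -2/3, 20/3]
R3 ← R3 − (1/3)·R1: [0, 7, -1, -5/3, 5/3]
R4 ← R4 + (2)·R1: [0, 0, 4, 0, -4]
R5 ← R5 − (11/3)·R1: [0, 2, -12, -4/3, 34/3]
R6 ← R6 − (1/3)·R1: [0, -2, -5, -5/3, 8/3]
R3 ← R3 − (7/4)·R2: [0, 0, 19/2, -1/2, -10]
R5 ← R5 − (1/2)·R2: [0, 0, -9, -1, 8]
R6 ← R6 + (1/2)·R2: [0, 0, -8, -2, 6]
R4 ← R4 − (8/19)·R3: [0, 0, 0, 4/19, 4/19]
R5 ← R5 + (18/19)·R3: [0, 0, 0, -28/19, -28/19]
R6 ← R6 + (16/19)·R3: [0, 0, 0, -46/19, -46/19]
R5 ← R5 + (7)·R4: [0, 0, 0, 0, 0]
R6 ← R6 + (23/2)·R4: [0, 0, 0, 0, 0]
Echelon form has 4 nonzero rows, so rank(B) = 4.
Each nonzero row contributes one pivot column: 4 pivot columns.

4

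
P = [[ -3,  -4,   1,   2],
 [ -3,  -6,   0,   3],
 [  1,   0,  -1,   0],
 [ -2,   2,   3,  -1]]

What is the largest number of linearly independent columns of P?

Row reduce to echelon form.
R2 ← R2 − R1: [0, -2, -1, 1]
R3 ← R3 + (1/3)·R1: [0, -4/3, -2/3, 2/3]
R4 ← R4 − (2/3)·R1: [0, 14/3, 7/3, -7/3]
R3 ← R3 − (2/3)·R2: [0, 0, 0, 0]
R4 ← R4 + (7/3)·R2: [0, 0, 0, 0]
Echelon form has 2 nonzero rows, so rank(P) = 2.
The rank gives the maximum number of linearly independent columns: 2.

2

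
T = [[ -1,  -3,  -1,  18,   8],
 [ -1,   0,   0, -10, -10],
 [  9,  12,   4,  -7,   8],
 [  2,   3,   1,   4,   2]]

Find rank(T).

Row reduce to echelon form.
R2 ← R2 − R1: [0, 3, 1, -28, -18]
R3 ← R3 + (9)·R1: [0, -15, -5, 155, 80]
R4 ← R4 + (2)·R1: [0, -3, -1, 40, 18]
R3 ← R3 + (5)·R2: [0, 0, 0, 15, -10]
R4 ← R4 + R2: [0, 0, 0, 12, 0]
R4 ← R4 − (4/5)·R3: [0, 0, 0, 0, 8]
Echelon form has 4 nonzero rows, so rank(T) = 4.

4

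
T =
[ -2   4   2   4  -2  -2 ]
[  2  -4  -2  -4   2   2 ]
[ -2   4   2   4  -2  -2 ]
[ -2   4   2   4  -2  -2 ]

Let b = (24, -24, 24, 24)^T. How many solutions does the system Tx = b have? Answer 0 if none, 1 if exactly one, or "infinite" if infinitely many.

Row reduce the augmented matrix [T | b].
R2 ← R2 + R1: [0, 0, 0, 0, 0, 0, 0]
R3 ← R3 − R1: [0, 0, 0, 0, 0, 0, 0]
R4 ← R4 − R1: [0, 0, 0, 0, 0, 0, 0]
The echelon form has 1 nonzero rows, and every pivot lies in the first 6 columns, so rank(T) = rank([T|b]) = 1.
The system is consistent.
rank = 1 < 6 unknowns, so there are infinitely many solutions.

infinite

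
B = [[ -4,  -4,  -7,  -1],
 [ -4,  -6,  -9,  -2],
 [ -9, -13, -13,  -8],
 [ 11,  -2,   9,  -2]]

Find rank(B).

4

Row reduce to echelon form.
R2 ← R2 − R1: [0, -2, -2, -1]
R3 ← R3 − (9/4)·R1: [0, -4, 11/4, -23/4]
R4 ← R4 + (11/4)·R1: [0, -13, -41/4, -19/4]
R3 ← R3 − (2)·R2: [0, 0, 27/4, -15/4]
R4 ← R4 − (13/2)·R2: [0, 0, 11/4, 7/4]
R4 ← R4 − (11/27)·R3: [0, 0, 0, 59/18]
Echelon form has 4 nonzero rows, so rank(B) = 4.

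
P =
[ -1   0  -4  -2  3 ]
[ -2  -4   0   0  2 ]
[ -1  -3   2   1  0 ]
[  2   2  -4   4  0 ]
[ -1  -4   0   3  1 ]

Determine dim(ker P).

2

Row reduce to echelon form.
R2 ← R2 − (2)·R1: [0, -4, 8, 4, -4]
R3 ← R3 − R1: [0, -3, 6, 3, -3]
R4 ← R4 + (2)·R1: [0, 2, -12, 0, 6]
R5 ← R5 − R1: [0, -4, 4, 5, -2]
R3 ← R3 − (3/4)·R2: [0, 0, 0, 0, 0]
R4 ← R4 + (1/2)·R2: [0, 0, -8, 2, 4]
R5 ← R5 − R2: [0, 0, -4, 1, 2]
Swap R3 ↔ R4
R5 ← R5 − (1/2)·R3: [0, 0, 0, 0, 0]
3 nonzero rows, so rank(P) = 3.
P has 5 columns; by rank–nullity, nullity = 5 − 3 = 2.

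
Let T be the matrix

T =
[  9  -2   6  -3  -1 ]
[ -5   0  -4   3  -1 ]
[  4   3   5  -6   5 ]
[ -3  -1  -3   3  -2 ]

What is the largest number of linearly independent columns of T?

Row reduce to echelon form.
R2 ← R2 + (5/9)·R1: [0, -10/9, -2/3, 4/3, -14/9]
R3 ← R3 − (4/9)·R1: [0, 35/9, 7/3, -14/3, 49/9]
R4 ← R4 + (1/3)·R1: [0, -5/3, -1, 2, -7/3]
R3 ← R3 + (7/2)·R2: [0, 0, 0, 0, 0]
R4 ← R4 − (3/2)·R2: [0, 0, 0, 0, 0]
Echelon form has 2 nonzero rows, so rank(T) = 2.
The rank gives the maximum number of linearly independent columns: 2.

2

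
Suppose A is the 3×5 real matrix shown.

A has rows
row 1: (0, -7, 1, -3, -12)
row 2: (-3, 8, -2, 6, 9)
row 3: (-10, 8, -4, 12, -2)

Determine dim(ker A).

Row reduce to echelon form.
Swap R1 ↔ R2
R3 ← R3 − (10/3)·R1: [0, -56/3, 8/3, -8, -32]
R3 ← R3 − (8/3)·R2: [0, 0, 0, 0, 0]
2 nonzero rows, so rank(A) = 2.
A has 5 columns; by rank–nullity, nullity = 5 − 2 = 3.

3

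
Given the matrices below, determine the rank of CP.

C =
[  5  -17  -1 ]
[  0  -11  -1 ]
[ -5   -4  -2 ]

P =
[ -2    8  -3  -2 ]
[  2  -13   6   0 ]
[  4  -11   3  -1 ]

3

First compute CP:
[[-48, 272, -120,  -9],
 [-26, 154, -69,   1],
 [ -6,  34, -15,  12]]
Now row reduce the product.
R2 ← R2 − (13/24)·R1: [0, 20/3, -4, 47/8]
R3 ← R3 − (1/8)·R1: [0, 0, 0, 105/8]
3 nonzero rows, so rank(CP) = 3.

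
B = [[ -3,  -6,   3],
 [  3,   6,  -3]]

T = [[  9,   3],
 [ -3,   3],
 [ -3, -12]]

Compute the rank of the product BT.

First compute BT:
[[-18, -63],
 [ 18,  63]]
Now row reduce the product.
R2 ← R2 + R1: [0, 0]
1 nonzero row, so rank(BT) = 1.

1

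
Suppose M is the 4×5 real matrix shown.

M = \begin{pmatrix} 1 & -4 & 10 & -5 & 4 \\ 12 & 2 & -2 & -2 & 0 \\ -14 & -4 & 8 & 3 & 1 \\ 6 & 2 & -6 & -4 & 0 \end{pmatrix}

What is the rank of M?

Row reduce to echelon form.
R2 ← R2 − (12)·R1: [0, 50, -122, 58, -48]
R3 ← R3 + (14)·R1: [0, -60, 148, -67, 57]
R4 ← R4 − (6)·R1: [0, 26, -66, 26, -24]
R3 ← R3 + (6/5)·R2: [0, 0, 8/5, 13/5, -3/5]
R4 ← R4 − (13/25)·R2: [0, 0, -64/25, -104/25, 24/25]
R4 ← R4 + (8/5)·R3: [0, 0, 0, 0, 0]
Echelon form has 3 nonzero rows, so rank(M) = 3.

3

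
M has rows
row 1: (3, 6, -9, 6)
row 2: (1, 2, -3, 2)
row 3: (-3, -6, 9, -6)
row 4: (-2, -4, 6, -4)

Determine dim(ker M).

3

Row reduce to echelon form.
R2 ← R2 − (1/3)·R1: [0, 0, 0, 0]
R3 ← R3 + R1: [0, 0, 0, 0]
R4 ← R4 + (2/3)·R1: [0, 0, 0, 0]
1 nonzero row, so rank(M) = 1.
M has 4 columns; by rank–nullity, nullity = 4 − 1 = 3.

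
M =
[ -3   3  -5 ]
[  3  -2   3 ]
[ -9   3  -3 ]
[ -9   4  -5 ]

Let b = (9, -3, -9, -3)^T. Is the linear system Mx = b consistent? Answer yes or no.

Row reduce the augmented matrix [M | b].
R2 ← R2 + R1: [0, 1, -2, 6]
R3 ← R3 − (3)·R1: [0, -6, 12, -36]
R4 ← R4 − (3)·R1: [0, -5, 10, -30]
R3 ← R3 + (6)·R2: [0, 0, 0, 0]
R4 ← R4 + (5)·R2: [0, 0, 0, 0]
The echelon form has 2 nonzero rows, and every pivot lies in the first 3 columns, so rank(M) = rank([M|b]) = 2.
The system is consistent.

yes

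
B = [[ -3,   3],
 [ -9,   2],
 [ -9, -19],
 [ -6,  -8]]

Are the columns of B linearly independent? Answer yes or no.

yes

Row reduce B to echelon form.
R2 ← R2 − (3)·R1: [0, -7]
R3 ← R3 − (3)·R1: [0, -28]
R4 ← R4 − (2)·R1: [0, -14]
R3 ← R3 − (4)·R2: [0, 0]
R4 ← R4 − (2)·R2: [0, 0]
2 pivots among 2 columns.
Every column is a pivot column, so the columns are linearly independent.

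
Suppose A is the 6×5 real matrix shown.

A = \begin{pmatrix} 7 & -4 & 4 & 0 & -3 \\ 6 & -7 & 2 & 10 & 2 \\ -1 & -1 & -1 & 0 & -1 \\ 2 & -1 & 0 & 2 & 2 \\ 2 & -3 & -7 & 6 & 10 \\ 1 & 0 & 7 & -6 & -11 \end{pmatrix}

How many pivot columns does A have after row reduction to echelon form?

Row reduce to echelon form.
R2 ← R2 − (6/7)·R1: [0, -25/7, -10/7, 10, 32/7]
R3 ← R3 + (1/7)·R1: [0, -11/7, -3/7, 0, -10/7]
R4 ← R4 − (2/7)·R1: [0, 1/7, -8/7, 2, 20/7]
R5 ← R5 − (2/7)·R1: [0, -13/7, -57/7, 6, 76/7]
R6 ← R6 − (1/7)·R1: [0, 4/7, 45/7, -6, -74/7]
R3 ← R3 − (11/25)·R2: [0, 0, 1/5, -22/5, -86/25]
R4 ← R4 + (1/25)·R2: [0, 0, -6/5, 12/5, 76/25]
R5 ← R5 − (13/25)·R2: [0, 0, -37/5, 4/5, 212/25]
R6 ← R6 + (4/25)·R2: [0, 0, 31/5, -22/5, -246/25]
R4 ← R4 + (6)·R3: [0, 0, 0, -24, -88/5]
R5 ← R5 + (37)·R3: [0, 0, 0, -162, -594/5]
R6 ← R6 − (31)·R3: [0, 0, 0, 132, 484/5]
R5 ← R5 − (27/4)·R4: [0, 0, 0, 0, 0]
R6 ← R6 + (11/2)·R4: [0, 0, 0, 0, 0]
Echelon form has 4 nonzero rows, so rank(A) = 4.
Each nonzero row contributes one pivot column: 4 pivot columns.

4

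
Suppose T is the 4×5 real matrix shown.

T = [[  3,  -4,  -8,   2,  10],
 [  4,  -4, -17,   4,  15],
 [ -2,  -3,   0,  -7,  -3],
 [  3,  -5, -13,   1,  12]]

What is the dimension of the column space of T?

Row reduce to echelon form.
R2 ← R2 − (4/3)·R1: [0, 4/3, -19/3, 4/3, 5/3]
R3 ← R3 + (2/3)·R1: [0, -17/3, -16/3, -17/3, 11/3]
R4 ← R4 − R1: [0, -1, -5, -1, 2]
R3 ← R3 + (17/4)·R2: [0, 0, -129/4, 0, 43/4]
R4 ← R4 + (3/4)·R2: [0, 0, -39/4, 0, 13/4]
R4 ← R4 − (13/43)·R3: [0, 0, 0, 0, 0]
Echelon form has 3 nonzero rows, so rank(T) = 3.
The column space has dimension equal to the rank: 3.

3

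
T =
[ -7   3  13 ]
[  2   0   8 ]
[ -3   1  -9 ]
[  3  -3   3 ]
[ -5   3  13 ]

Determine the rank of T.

Row reduce to echelon form.
R2 ← R2 + (2/7)·R1: [0, 6/7, 82/7]
R3 ← R3 − (3/7)·R1: [0, -2/7, -102/7]
R4 ← R4 + (3/7)·R1: [0, -12/7, 60/7]
R5 ← R5 − (5/7)·R1: [0, 6/7, 26/7]
R3 ← R3 + (1/3)·R2: [0, 0, -32/3]
R4 ← R4 + (2)·R2: [0, 0, 32]
R5 ← R5 − R2: [0, 0, -8]
R4 ← R4 + (3)·R3: [0, 0, 0]
R5 ← R5 − (3/4)·R3: [0, 0, 0]
Echelon form has 3 nonzero rows, so rank(T) = 3.

3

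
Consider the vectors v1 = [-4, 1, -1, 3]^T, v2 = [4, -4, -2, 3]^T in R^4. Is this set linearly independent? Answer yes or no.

Form the matrix with these vectors as rows and row reduce.
R2 ← R2 + R1: [0, -3, -3, 6]
2 nonzero rows, so the 2 vectors span a space of dimension 2.
Since 2 = 2, the vectors are linearly independent.

yes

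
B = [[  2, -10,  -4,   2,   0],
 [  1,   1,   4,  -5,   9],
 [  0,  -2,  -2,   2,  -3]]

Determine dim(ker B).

3

Row reduce to echelon form.
R2 ← R2 − (1/2)·R1: [0, 6, 6, -6, 9]
R3 ← R3 + (1/3)·R2: [0, 0, 0, 0, 0]
2 nonzero rows, so rank(B) = 2.
B has 5 columns; by rank–nullity, nullity = 5 − 2 = 3.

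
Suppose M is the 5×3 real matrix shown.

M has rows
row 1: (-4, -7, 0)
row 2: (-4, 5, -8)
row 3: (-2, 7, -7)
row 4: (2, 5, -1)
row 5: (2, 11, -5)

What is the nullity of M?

Row reduce to echelon form.
R2 ← R2 − R1: [0, 12, -8]
R3 ← R3 − (1/2)·R1: [0, 21/2, -7]
R4 ← R4 + (1/2)·R1: [0, 3/2, -1]
R5 ← R5 + (1/2)·R1: [0, 15/2, -5]
R3 ← R3 − (7/8)·R2: [0, 0, 0]
R4 ← R4 − (1/8)·R2: [0, 0, 0]
R5 ← R5 − (5/8)·R2: [0, 0, 0]
2 nonzero rows, so rank(M) = 2.
M has 3 columns; by rank–nullity, nullity = 3 − 2 = 1.

1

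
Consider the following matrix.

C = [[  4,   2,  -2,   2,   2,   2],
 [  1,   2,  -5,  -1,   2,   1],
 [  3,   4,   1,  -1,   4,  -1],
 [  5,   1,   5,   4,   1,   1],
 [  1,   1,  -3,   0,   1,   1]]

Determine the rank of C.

Row reduce to echelon form.
R2 ← R2 − (1/4)·R1: [0, 3/2, -9/2, -3/2, 3/2, 1/2]
R3 ← R3 − (3/4)·R1: [0, 5/2, 5/2, -5/2, 5/2, -5/2]
R4 ← R4 − (5/4)·R1: [0, -3/2, 15/2, 3/2, -3/2, -3/2]
R5 ← R5 − (1/4)·R1: [0, 1/2, -5/2, -1/2, 1/2, 1/2]
R3 ← R3 − (5/3)·R2: [0, 0, 10, 0, 0, -10/3]
R4 ← R4 + R2: [0, 0, 3, 0, 0, -1]
R5 ← R5 − (1/3)·R2: [0, 0, -1, 0, 0, 1/3]
R4 ← R4 − (3/10)·R3: [0, 0, 0, 0, 0, 0]
R5 ← R5 + (1/10)·R3: [0, 0, 0, 0, 0, 0]
Echelon form has 3 nonzero rows, so rank(C) = 3.

3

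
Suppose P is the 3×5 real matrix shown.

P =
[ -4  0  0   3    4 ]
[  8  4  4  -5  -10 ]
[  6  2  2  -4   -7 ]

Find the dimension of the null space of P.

Row reduce to echelon form.
R2 ← R2 + (2)·R1: [0, 4, 4, 1, -2]
R3 ← R3 + (3/2)·R1: [0, 2, 2, 1/2, -1]
R3 ← R3 − (1/2)·R2: [0, 0, 0, 0, 0]
2 nonzero rows, so rank(P) = 2.
P has 5 columns; by rank–nullity, nullity = 5 − 2 = 3.

3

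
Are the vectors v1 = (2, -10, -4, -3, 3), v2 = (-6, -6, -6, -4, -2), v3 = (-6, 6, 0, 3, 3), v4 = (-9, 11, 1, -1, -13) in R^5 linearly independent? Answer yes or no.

no

Form the matrix with these vectors as rows and row reduce.
R2 ← R2 + (3)·R1: [0, -36, -18, -13, 7]
R3 ← R3 + (3)·R1: [0, -24, -12, -6, 12]
R4 ← R4 + (9/2)·R1: [0, -34, -17, -29/2, 1/2]
R3 ← R3 − (2/3)·R2: [0, 0, 0, 8/3, 22/3]
R4 ← R4 − (17/18)·R2: [0, 0, 0, -20/9, -55/9]
R4 ← R4 + (5/6)·R3: [0, 0, 0, 0, 0]
3 nonzero rows, so the 4 vectors span a space of dimension 3.
Since 3 < 4, the vectors are linearly dependent.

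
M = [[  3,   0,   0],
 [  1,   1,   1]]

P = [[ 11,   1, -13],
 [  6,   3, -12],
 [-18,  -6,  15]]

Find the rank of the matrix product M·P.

2

First compute MP:
[[ 33,   3, -39],
 [ -1,  -2, -10]]
Now row reduce the product.
R2 ← R2 + (1/33)·R1: [0, -21/11, -123/11]
2 nonzero rows, so rank(MP) = 2.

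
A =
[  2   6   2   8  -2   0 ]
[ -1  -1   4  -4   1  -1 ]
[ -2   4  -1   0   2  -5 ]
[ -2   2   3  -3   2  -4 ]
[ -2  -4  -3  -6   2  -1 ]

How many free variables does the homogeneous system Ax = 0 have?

3

Row reduce to echelon form.
R2 ← R2 + (1/2)·R1: [0, 2, 5, 0, 0, -1]
R3 ← R3 + R1: [0, 10, 1, 8, 0, -5]
R4 ← R4 + R1: [0, 8, 5, 5, 0, -4]
R5 ← R5 + R1: [0, 2, -1, 2, 0, -1]
R3 ← R3 − (5)·R2: [0, 0, -24, 8, 0, 0]
R4 ← R4 − (4)·R2: [0, 0, -15, 5, 0, 0]
R5 ← R5 − R2: [0, 0, -6, 2, 0, 0]
R4 ← R4 − (5/8)·R3: [0, 0, 0, 0, 0, 0]
R5 ← R5 − (1/4)·R3: [0, 0, 0, 0, 0, 0]
3 nonzero rows, so rank(A) = 3.
A has 6 columns; by rank–nullity, nullity = 6 − 3 = 3.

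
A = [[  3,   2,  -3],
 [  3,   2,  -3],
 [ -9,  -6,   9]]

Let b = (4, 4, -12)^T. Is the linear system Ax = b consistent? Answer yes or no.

Row reduce the augmented matrix [A | b].
R2 ← R2 − R1: [0, 0, 0, 0]
R3 ← R3 + (3)·R1: [0, 0, 0, 0]
The echelon form has 1 nonzero rows, and every pivot lies in the first 3 columns, so rank(A) = rank([A|b]) = 1.
The system is consistent.

yes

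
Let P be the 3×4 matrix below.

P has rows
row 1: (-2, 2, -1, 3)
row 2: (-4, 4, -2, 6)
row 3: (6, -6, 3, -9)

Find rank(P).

Row reduce to echelon form.
R2 ← R2 − (2)·R1: [0, 0, 0, 0]
R3 ← R3 + (3)·R1: [0, 0, 0, 0]
Echelon form has 1 nonzero row, so rank(P) = 1.

1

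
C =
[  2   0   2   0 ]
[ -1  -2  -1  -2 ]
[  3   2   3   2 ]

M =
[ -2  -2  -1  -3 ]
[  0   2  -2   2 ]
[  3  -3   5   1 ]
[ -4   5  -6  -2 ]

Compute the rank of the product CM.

2

First compute CM:
[[  2, -10,   8,  -4],
 [  7,  -9,  12,   2],
 [ -5,  -1,  -4,  -6]]
Now row reduce the product.
R2 ← R2 − (7/2)·R1: [0, 26, -16, 16]
R3 ← R3 + (5/2)·R1: [0, -26, 16, -16]
R3 ← R3 + R2: [0, 0, 0, 0]
2 nonzero rows, so rank(CM) = 2.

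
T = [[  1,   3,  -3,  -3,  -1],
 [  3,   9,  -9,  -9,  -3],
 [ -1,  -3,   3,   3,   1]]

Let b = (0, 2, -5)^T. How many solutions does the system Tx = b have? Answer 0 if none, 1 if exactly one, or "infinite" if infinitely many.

0

Row reduce the augmented matrix [T | b].
R2 ← R2 − (3)·R1: [0, 0, 0, 0, 0, 2]
R3 ← R3 + R1: [0, 0, 0, 0, 0, -5]
R3 ← R3 + (5/2)·R2: [0, 0, 0, 0, 0, 0]
The echelon form has 2 nonzero rows; the last pivot sits in the augmented column, so rank(T) = 1 but rank([T|b]) = 2.
Since the ranks differ, the system is inconsistent.
It has no solutions.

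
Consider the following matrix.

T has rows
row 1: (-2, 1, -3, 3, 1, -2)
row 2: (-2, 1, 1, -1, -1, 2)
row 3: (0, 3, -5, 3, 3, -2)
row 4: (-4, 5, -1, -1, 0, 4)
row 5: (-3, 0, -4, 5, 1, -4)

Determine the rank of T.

3

Row reduce to echelon form.
R2 ← R2 − R1: [0, 0, 4, -4, -2, 4]
R4 ← R4 − (2)·R1: [0, 3, 5, -7, -2, 8]
R5 ← R5 − (3/2)·R1: [0, -3/2, 1/2, 1/2, -1/2, -1]
Swap R2 ↔ R3
R4 ← R4 − R2: [0, 0, 10, -10, -5, 10]
R5 ← R5 + (1/2)·R2: [0, 0, -2, 2, 1, -2]
R4 ← R4 − (5/2)·R3: [0, 0, 0, 0, 0, 0]
R5 ← R5 + (1/2)·R3: [0, 0, 0, 0, 0, 0]
Echelon form has 3 nonzero rows, so rank(T) = 3.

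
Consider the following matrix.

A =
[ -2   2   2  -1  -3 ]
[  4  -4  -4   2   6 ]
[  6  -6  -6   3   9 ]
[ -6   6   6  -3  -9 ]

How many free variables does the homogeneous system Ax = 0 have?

Row reduce to echelon form.
R2 ← R2 + (2)·R1: [0, 0, 0, 0, 0]
R3 ← R3 + (3)·R1: [0, 0, 0, 0, 0]
R4 ← R4 − (3)·R1: [0, 0, 0, 0, 0]
1 nonzero row, so rank(A) = 1.
A has 5 columns; by rank–nullity, nullity = 5 − 1 = 4.

4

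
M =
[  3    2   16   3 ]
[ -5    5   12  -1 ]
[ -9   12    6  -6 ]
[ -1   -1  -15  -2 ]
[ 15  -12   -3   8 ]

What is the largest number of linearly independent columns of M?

Row reduce to echelon form.
R2 ← R2 + (5/3)·R1: [0, 25/3, 116/3, 4]
R3 ← R3 + (3)·R1: [0, 18, 54, 3]
R4 ← R4 + (1/3)·R1: [0, -1/3, -29/3, -1]
R5 ← R5 − (5)·R1: [0, -22, -83, -7]
R3 ← R3 − (54/25)·R2: [0, 0, -738/25, -141/25]
R4 ← R4 + (1/25)·R2: [0, 0, -203/25, -21/25]
R5 ← R5 + (66/25)·R2: [0, 0, 477/25, 89/25]
R4 ← R4 − (203/738)·R3: [0, 0, 0, 175/246]
R5 ← R5 + (53/82)·R3: [0, 0, 0, -7/82]
R5 ← R5 + (3/25)·R4: [0, 0, 0, 0]
Echelon form has 4 nonzero rows, so rank(M) = 4.
The rank gives the maximum number of linearly independent columns: 4.

4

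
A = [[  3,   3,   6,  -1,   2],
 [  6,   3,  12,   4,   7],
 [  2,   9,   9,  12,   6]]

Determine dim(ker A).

2

Row reduce to echelon form.
R2 ← R2 − (2)·R1: [0, -3, 0, 6, 3]
R3 ← R3 − (2/3)·R1: [0, 7, 5, 38/3, 14/3]
R3 ← R3 + (7/3)·R2: [0, 0, 5, 80/3, 35/3]
3 nonzero rows, so rank(A) = 3.
A has 5 columns; by rank–nullity, nullity = 5 − 3 = 2.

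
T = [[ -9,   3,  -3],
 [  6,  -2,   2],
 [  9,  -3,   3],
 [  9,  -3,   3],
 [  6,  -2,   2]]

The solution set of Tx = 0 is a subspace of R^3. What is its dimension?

Row reduce to echelon form.
R2 ← R2 + (2/3)·R1: [0, 0, 0]
R3 ← R3 + R1: [0, 0, 0]
R4 ← R4 + R1: [0, 0, 0]
R5 ← R5 + (2/3)·R1: [0, 0, 0]
1 nonzero row, so rank(T) = 1.
T has 3 columns; by rank–nullity, nullity = 3 − 1 = 2.

2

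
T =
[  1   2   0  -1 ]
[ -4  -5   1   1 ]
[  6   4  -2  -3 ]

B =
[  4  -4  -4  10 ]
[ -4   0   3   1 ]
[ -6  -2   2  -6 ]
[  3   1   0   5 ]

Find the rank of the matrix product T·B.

First compute TB:
[[ -7,  -5,   2,   7],
 [  1,  15,   3, -46],
 [ 11, -23, -16,  61]]
Now row reduce the product.
R2 ← R2 + (1/7)·R1: [0, 100/7, 23/7, -45]
R3 ← R3 + (11/7)·R1: [0, -216/7, -90/7, 72]
R3 ← R3 + (54/25)·R2: [0, 0, -144/25, -126/5]
3 nonzero rows, so rank(TB) = 3.

3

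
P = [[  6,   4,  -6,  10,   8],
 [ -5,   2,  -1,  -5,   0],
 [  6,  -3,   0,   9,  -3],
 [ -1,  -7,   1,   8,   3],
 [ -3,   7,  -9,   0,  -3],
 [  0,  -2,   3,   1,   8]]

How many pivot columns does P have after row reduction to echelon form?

Row reduce to echelon form.
R2 ← R2 + (5/6)·R1: [0, 16/3, -6, 10/3, 20/3]
R3 ← R3 − R1: [0, -7, 6, -1, -11]
R4 ← R4 + (1/6)·R1: [0, -19/3, 0, 29/3, 13/3]
R5 ← R5 + (1/2)·R1: [0, 9, -12, 5, 1]
R3 ← R3 + (21/16)·R2: [0, 0, -15/8, 27/8, -9/4]
R4 ← R4 + (19/16)·R2: [0, 0, -57/8, 109/8, 49/4]
R5 ← R5 − (27/16)·R2: [0, 0, -15/8, -5/8, -41/4]
R6 ← R6 + (3/8)·R2: [0, 0, 3/4, 9/4, 21/2]
R4 ← R4 − (19/5)·R3: [0, 0, 0, 4/5, 104/5]
R5 ← R5 − R3: [0, 0, 0, -4, -8]
R6 ← R6 + (2/5)·R3: [0, 0, 0, 18/5, 48/5]
R5 ← R5 + (5)·R4: [0, 0, 0, 0, 96]
R6 ← R6 − (9/2)·R4: [0, 0, 0, 0, -84]
R6 ← R6 + (7/8)·R5: [0, 0, 0, 0, 0]
Echelon form has 5 nonzero rows, so rank(P) = 5.
Each nonzero row contributes one pivot column: 5 pivot columns.

5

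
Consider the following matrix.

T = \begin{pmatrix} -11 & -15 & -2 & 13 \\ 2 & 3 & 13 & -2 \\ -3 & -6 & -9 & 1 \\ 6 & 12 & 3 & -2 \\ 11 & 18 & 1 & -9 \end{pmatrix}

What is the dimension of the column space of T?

3

Row reduce to echelon form.
R2 ← R2 + (2/11)·R1: [0, 3/11, 139/11, 4/11]
R3 ← R3 − (3/11)·R1: [0, -21/11, -93/11, -28/11]
R4 ← R4 + (6/11)·R1: [0, 42/11, 21/11, 56/11]
R5 ← R5 + R1: [0, 3, -1, 4]
R3 ← R3 + (7)·R2: [0, 0, 80, 0]
R4 ← R4 − (14)·R2: [0, 0, -175, 0]
R5 ← R5 − (11)·R2: [0, 0, -140, 0]
R4 ← R4 + (35/16)·R3: [0, 0, 0, 0]
R5 ← R5 + (7/4)·R3: [0, 0, 0, 0]
Echelon form has 3 nonzero rows, so rank(T) = 3.
The column space has dimension equal to the rank: 3.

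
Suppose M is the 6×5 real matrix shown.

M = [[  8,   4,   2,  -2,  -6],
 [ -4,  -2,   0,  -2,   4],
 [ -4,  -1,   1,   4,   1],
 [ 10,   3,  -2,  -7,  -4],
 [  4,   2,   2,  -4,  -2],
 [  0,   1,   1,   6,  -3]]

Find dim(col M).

Row reduce to echelon form.
R2 ← R2 + (1/2)·R1: [0, 0, 1, -3, 1]
R3 ← R3 + (1/2)·R1: [0, 1, 2, 3, -2]
R4 ← R4 − (5/4)·R1: [0, -2, -9/2, -9/2, 7/2]
R5 ← R5 − (1/2)·R1: [0, 0, 1, -3, 1]
Swap R2 ↔ R3
R4 ← R4 + (2)·R2: [0, 0, -1/2, 3/2, -1/2]
R6 ← R6 − R2: [0, 0, -1, 3, -1]
R4 ← R4 + (1/2)·R3: [0, 0, 0, 0, 0]
R5 ← R5 − R3: [0, 0, 0, 0, 0]
R6 ← R6 + R3: [0, 0, 0, 0, 0]
Echelon form has 3 nonzero rows, so rank(M) = 3.
The column space has dimension equal to the rank: 3.

3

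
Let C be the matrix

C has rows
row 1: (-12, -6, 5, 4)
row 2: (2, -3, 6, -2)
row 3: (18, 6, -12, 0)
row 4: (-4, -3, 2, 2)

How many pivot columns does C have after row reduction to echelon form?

Row reduce to echelon form.
R2 ← R2 + (1/6)·R1: [0, -4, 41/6, -4/3]
R3 ← R3 + (3/2)·R1: [0, -3, -9/2, 6]
R4 ← R4 − (1/3)·R1: [0, -1, 1/3, 2/3]
R3 ← R3 − (3/4)·R2: [0, 0, -77/8, 7]
R4 ← R4 − (1/4)·R2: [0, 0, -11/8, 1]
R4 ← R4 − (1/7)·R3: [0, 0, 0, 0]
Echelon form has 3 nonzero rows, so rank(C) = 3.
Each nonzero row contributes one pivot column: 3 pivot columns.

3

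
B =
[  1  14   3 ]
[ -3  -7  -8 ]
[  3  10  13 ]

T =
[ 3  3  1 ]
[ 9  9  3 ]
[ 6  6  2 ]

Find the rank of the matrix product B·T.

1

First compute BT:
[[147, 147,  49],
 [-120, -120, -40],
 [177, 177,  59]]
Now row reduce the product.
R2 ← R2 + (40/49)·R1: [0, 0, 0]
R3 ← R3 − (59/49)·R1: [0, 0, 0]
1 nonzero row, so rank(BT) = 1.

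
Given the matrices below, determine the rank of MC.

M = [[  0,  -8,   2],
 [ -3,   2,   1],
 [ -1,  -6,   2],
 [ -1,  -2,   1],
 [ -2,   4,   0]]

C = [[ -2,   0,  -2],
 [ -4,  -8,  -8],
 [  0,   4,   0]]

First compute MC:
[[ 32,  72,  64],
 [ -2, -12, -10],
 [ 26,  56,  50],
 [ 10,  20,  18],
 [-12, -32, -28]]
Now row reduce the product.
R2 ← R2 + (1/16)·R1: [0, -15/2, -6]
R3 ← R3 − (13/16)·R1: [0, -5/2, -2]
R4 ← R4 − (5/16)·R1: [0, -5/2, -2]
R5 ← R5 + (3/8)·R1: [0, -5, -4]
R3 ← R3 − (1/3)·R2: [0, 0, 0]
R4 ← R4 − (1/3)·R2: [0, 0, 0]
R5 ← R5 − (2/3)·R2: [0, 0, 0]
2 nonzero rows, so rank(MC) = 2.

2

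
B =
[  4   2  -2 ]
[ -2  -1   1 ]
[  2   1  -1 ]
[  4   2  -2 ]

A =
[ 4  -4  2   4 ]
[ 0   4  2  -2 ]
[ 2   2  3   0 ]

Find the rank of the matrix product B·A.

1

First compute BA:
[[ 12, -12,   6,  12],
 [ -6,   6,  -3,  -6],
 [  6,  -6,   3,   6],
 [ 12, -12,   6,  12]]
Now row reduce the product.
R2 ← R2 + (1/2)·R1: [0, 0, 0, 0]
R3 ← R3 − (1/2)·R1: [0, 0, 0, 0]
R4 ← R4 − R1: [0, 0, 0, 0]
1 nonzero row, so rank(BA) = 1.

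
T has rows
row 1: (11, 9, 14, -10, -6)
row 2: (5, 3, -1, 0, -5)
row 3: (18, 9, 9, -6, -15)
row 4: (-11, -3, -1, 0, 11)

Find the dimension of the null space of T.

2

Row reduce to echelon form.
R2 ← R2 − (5/11)·R1: [0, -12/11, -81/11, 50/11, -25/11]
R3 ← R3 − (18/11)·R1: [0, -63/11, -153/11, 114/11, -57/11]
R4 ← R4 + R1: [0, 6, 13, -10, 5]
R3 ← R3 − (21/4)·R2: [0, 0, 99/4, -27/2, 27/4]
R4 ← R4 + (11/2)·R2: [0, 0, -55/2, 15, -15/2]
R4 ← R4 + (10/9)·R3: [0, 0, 0, 0, 0]
3 nonzero rows, so rank(T) = 3.
T has 5 columns; by rank–nullity, nullity = 5 − 3 = 2.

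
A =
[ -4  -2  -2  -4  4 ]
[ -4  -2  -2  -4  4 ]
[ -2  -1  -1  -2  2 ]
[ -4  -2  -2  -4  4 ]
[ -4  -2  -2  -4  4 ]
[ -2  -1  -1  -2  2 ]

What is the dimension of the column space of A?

1

Row reduce to echelon form.
R2 ← R2 − R1: [0, 0, 0, 0, 0]
R3 ← R3 − (1/2)·R1: [0, 0, 0, 0, 0]
R4 ← R4 − R1: [0, 0, 0, 0, 0]
R5 ← R5 − R1: [0, 0, 0, 0, 0]
R6 ← R6 − (1/2)·R1: [0, 0, 0, 0, 0]
Echelon form has 1 nonzero row, so rank(A) = 1.
The column space has dimension equal to the rank: 1.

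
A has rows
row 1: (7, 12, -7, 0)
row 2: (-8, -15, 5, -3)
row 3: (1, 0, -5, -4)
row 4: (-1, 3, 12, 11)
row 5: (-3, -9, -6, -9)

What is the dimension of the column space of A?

Row reduce to echelon form.
R2 ← R2 + (8/7)·R1: [0, -9/7, -3, -3]
R3 ← R3 − (1/7)·R1: [0, -12/7, -4, -4]
R4 ← R4 + (1/7)·R1: [0, 33/7, 11, 11]
R5 ← R5 + (3/7)·R1: [0, -27/7, -9, -9]
R3 ← R3 − (4/3)·R2: [0, 0, 0, 0]
R4 ← R4 + (11/3)·R2: [0, 0, 0, 0]
R5 ← R5 − (3)·R2: [0, 0, 0, 0]
Echelon form has 2 nonzero rows, so rank(A) = 2.
The column space has dimension equal to the rank: 2.

2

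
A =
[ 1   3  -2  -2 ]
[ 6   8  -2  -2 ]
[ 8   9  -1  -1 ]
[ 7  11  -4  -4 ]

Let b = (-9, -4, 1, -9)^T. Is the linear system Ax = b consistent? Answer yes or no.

Row reduce the augmented matrix [A | b].
R2 ← R2 − (6)·R1: [0, -10, 10, 10, 50]
R3 ← R3 − (8)·R1: [0, -15, 15, 15, 73]
R4 ← R4 − (7)·R1: [0, -10, 10, 10, 54]
R3 ← R3 − (3/2)·R2: [0, 0, 0, 0, -2]
R4 ← R4 − R2: [0, 0, 0, 0, 4]
R4 ← R4 + (2)·R3: [0, 0, 0, 0, 0]
The echelon form has 3 nonzero rows; the last pivot sits in the augmented column, so rank(A) = 2 but rank([A|b]) = 3.
Since the ranks differ, the system is inconsistent.

no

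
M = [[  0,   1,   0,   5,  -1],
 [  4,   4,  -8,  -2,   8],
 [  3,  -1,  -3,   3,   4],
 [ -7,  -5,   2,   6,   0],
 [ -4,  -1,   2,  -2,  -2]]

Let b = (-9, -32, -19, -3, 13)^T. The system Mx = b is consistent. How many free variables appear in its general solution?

0

Row reduce the augmented matrix [M | b].
Swap R1 ↔ R2
R3 ← R3 − (3/4)·R1: [0, -4, 3, 9/2, -2, 5]
R4 ← R4 + (7/4)·R1: [0, 2, -12, 5/2, 14, -59]
R5 ← R5 + R1: [0, 3, -6, -4, 6, -19]
R3 ← R3 + (4)·R2: [0, 0, 3, 49/2, -6, -31]
R4 ← R4 − (2)·R2: [0, 0, -12, -15/2, 16, -41]
R5 ← R5 − (3)·R2: [0, 0, -6, -19, 9, 8]
R4 ← R4 + (4)·R3: [0, 0, 0, 181/2, -8, -165]
R5 ← R5 + (2)·R3: [0, 0, 0, 30, -3, -54]
R5 ← R5 − (60/181)·R4: [0, 0, 0, 0, -63/181, 126/181]
The echelon form has 5 nonzero rows, and every pivot lies in the first 5 columns, so rank(M) = rank([M|b]) = 5.
The system is consistent.
Free variables = (unknowns) − (rank) = 5 − 5 = 0.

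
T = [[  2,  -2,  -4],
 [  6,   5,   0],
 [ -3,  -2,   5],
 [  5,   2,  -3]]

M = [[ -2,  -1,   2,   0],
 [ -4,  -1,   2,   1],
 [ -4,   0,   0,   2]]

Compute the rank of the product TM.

First compute TM:
[[ 20,   0,   0, -10],
 [-32, -11,  22,   5],
 [ -6,   5, -10,   8],
 [ -6,  -7,  14,  -4]]
Now row reduce the product.
R2 ← R2 + (8/5)·R1: [0, -11, 22, -11]
R3 ← R3 + (3/10)·R1: [0, 5, -10, 5]
R4 ← R4 + (3/10)·R1: [0, -7, 14, -7]
R3 ← R3 + (5/11)·R2: [0, 0, 0, 0]
R4 ← R4 − (7/11)·R2: [0, 0, 0, 0]
2 nonzero rows, so rank(TM) = 2.

2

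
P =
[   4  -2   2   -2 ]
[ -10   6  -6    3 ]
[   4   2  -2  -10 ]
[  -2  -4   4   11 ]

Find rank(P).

Row reduce to echelon form.
R2 ← R2 + (5/2)·R1: [0, 1, -1, -2]
R3 ← R3 − R1: [0, 4, -4, -8]
R4 ← R4 + (1/2)·R1: [0, -5, 5, 10]
R3 ← R3 − (4)·R2: [0, 0, 0, 0]
R4 ← R4 + (5)·R2: [0, 0, 0, 0]
Echelon form has 2 nonzero rows, so rank(P) = 2.

2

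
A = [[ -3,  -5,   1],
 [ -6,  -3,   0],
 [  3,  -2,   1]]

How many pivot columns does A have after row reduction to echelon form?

2

Row reduce to echelon form.
R2 ← R2 − (2)·R1: [0, 7, -2]
R3 ← R3 + R1: [0, -7, 2]
R3 ← R3 + R2: [0, 0, 0]
Echelon form has 2 nonzero rows, so rank(A) = 2.
Each nonzero row contributes one pivot column: 2 pivot columns.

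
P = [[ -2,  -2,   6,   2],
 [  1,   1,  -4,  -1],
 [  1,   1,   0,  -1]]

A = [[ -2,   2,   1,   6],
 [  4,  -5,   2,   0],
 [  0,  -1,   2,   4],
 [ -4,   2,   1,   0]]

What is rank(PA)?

2

First compute PA:
[[-12,   4,   8,  12],
 [  6,  -1,  -6, -10],
 [  6,  -5,   2,   6]]
Now row reduce the product.
R2 ← R2 + (1/2)·R1: [0, 1, -2, -4]
R3 ← R3 + (1/2)·R1: [0, -3, 6, 12]
R3 ← R3 + (3)·R2: [0, 0, 0, 0]
2 nonzero rows, so rank(PA) = 2.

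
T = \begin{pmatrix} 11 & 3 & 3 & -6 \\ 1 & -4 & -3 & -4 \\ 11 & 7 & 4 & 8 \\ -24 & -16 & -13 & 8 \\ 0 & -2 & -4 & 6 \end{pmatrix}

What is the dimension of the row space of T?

Row reduce to echelon form.
R2 ← R2 − (1/11)·R1: [0, -47/11, -36/11, -38/11]
R3 ← R3 − R1: [0, 4, 1, 14]
R4 ← R4 + (24/11)·R1: [0, -104/11, -71/11, -56/11]
R3 ← R3 + (44/47)·R2: [0, 0, -97/47, 506/47]
R4 ← R4 − (104/47)·R2: [0, 0, 37/47, 120/47]
R5 ← R5 − (22/47)·R2: [0, 0, -116/47, 358/47]
R4 ← R4 + (37/97)·R3: [0, 0, 0, 646/97]
R5 ← R5 − (116/97)·R3: [0, 0, 0, -510/97]
R5 ← R5 + (15/19)·R4: [0, 0, 0, 0]
Echelon form has 4 nonzero rows, so rank(T) = 4.
The row space has dimension equal to the rank: 4.

4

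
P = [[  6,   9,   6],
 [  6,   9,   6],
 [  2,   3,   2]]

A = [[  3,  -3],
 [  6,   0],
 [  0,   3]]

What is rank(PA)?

1

First compute PA:
[[ 72,   0],
 [ 72,   0],
 [ 24,   0]]
Now row reduce the product.
R2 ← R2 − R1: [0, 0]
R3 ← R3 − (1/3)·R1: [0, 0]
1 nonzero row, so rank(PA) = 1.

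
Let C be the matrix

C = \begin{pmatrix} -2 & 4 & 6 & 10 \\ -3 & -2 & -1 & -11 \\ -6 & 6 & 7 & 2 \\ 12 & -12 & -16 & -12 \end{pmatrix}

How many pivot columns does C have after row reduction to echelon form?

4

Row reduce to echelon form.
R2 ← R2 − (3/2)·R1: [0, -8, -10, -26]
R3 ← R3 − (3)·R1: [0, -6, -11, -28]
R4 ← R4 + (6)·R1: [0, 12, 20, 48]
R3 ← R3 − (3/4)·R2: [0, 0, -7/2, -17/2]
R4 ← R4 + (3/2)·R2: [0, 0, 5, 9]
R4 ← R4 + (10/7)·R3: [0, 0, 0, -22/7]
Echelon form has 4 nonzero rows, so rank(C) = 4.
Each nonzero row contributes one pivot column: 4 pivot columns.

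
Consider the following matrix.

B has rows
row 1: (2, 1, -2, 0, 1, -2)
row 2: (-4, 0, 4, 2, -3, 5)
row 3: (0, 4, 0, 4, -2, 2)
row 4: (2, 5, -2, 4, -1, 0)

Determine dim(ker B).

4

Row reduce to echelon form.
R2 ← R2 + (2)·R1: [0, 2, 0, 2, -1, 1]
R4 ← R4 − R1: [0, 4, 0, 4, -2, 2]
R3 ← R3 − (2)·R2: [0, 0, 0, 0, 0, 0]
R4 ← R4 − (2)·R2: [0, 0, 0, 0, 0, 0]
2 nonzero rows, so rank(B) = 2.
B has 6 columns; by rank–nullity, nullity = 6 − 2 = 4.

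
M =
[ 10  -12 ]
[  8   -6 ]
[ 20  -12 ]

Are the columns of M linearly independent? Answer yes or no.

Row reduce M to echelon form.
R2 ← R2 − (4/5)·R1: [0, 18/5]
R3 ← R3 − (2)·R1: [0, 12]
R3 ← R3 − (10/3)·R2: [0, 0]
2 pivots among 2 columns.
Every column is a pivot column, so the columns are linearly independent.

yes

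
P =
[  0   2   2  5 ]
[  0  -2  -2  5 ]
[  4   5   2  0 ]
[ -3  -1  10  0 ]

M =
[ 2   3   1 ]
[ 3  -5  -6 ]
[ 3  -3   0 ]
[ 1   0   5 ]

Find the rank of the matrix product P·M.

3

First compute PM:
[[ 17, -16,  13],
 [ -7,  16,  37],
 [ 29, -19, -26],
 [ 21, -34,   3]]
Now row reduce the product.
R2 ← R2 + (7/17)·R1: [0, 160/17, 720/17]
R3 ← R3 − (29/17)·R1: [0, 141/17, -819/17]
R4 ← R4 − (21/17)·R1: [0, -242/17, -222/17]
R3 ← R3 − (141/160)·R2: [0, 0, -171/2]
R4 ← R4 + (121/80)·R2: [0, 0, 51]
R4 ← R4 + (34/57)·R3: [0, 0, 0]
3 nonzero rows, so rank(PM) = 3.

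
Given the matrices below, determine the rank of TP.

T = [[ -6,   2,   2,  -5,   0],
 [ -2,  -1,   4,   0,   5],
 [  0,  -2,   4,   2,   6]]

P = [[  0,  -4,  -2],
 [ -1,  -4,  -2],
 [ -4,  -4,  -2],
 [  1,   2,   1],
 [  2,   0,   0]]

First compute TP:
[[-15,  -2,  -1],
 [ -5,  -4,  -2],
 [  0,  -4,  -2]]
Now row reduce the product.
R2 ← R2 − (1/3)·R1: [0, -10/3, -5/3]
R3 ← R3 − (6/5)·R2: [0, 0, 0]
2 nonzero rows, so rank(TP) = 2.

2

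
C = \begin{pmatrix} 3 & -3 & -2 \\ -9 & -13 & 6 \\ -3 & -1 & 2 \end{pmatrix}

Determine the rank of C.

Row reduce to echelon form.
R2 ← R2 + (3)·R1: [0, -22, 0]
R3 ← R3 + R1: [0, -4, 0]
R3 ← R3 − (2/11)·R2: [0, 0, 0]
Echelon form has 2 nonzero rows, so rank(C) = 2.

2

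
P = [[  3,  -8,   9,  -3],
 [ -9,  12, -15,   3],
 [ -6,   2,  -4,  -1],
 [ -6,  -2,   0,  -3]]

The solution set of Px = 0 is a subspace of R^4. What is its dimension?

2

Row reduce to echelon form.
R2 ← R2 + (3)·R1: [0, -12, 12, -6]
R3 ← R3 + (2)·R1: [0, -14, 14, -7]
R4 ← R4 + (2)·R1: [0, -18, 18, -9]
R3 ← R3 − (7/6)·R2: [0, 0, 0, 0]
R4 ← R4 − (3/2)·R2: [0, 0, 0, 0]
2 nonzero rows, so rank(P) = 2.
P has 4 columns; by rank–nullity, nullity = 4 − 2 = 2.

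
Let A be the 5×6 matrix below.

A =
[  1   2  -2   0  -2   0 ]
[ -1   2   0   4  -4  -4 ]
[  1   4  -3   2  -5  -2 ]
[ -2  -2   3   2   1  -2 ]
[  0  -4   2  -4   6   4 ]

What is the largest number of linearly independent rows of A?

Row reduce to echelon form.
R2 ← R2 + R1: [0, 4, -2, 4, -6, -4]
R3 ← R3 − R1: [0, 2, -1, 2, -3, -2]
R4 ← R4 + (2)·R1: [0, 2, -1, 2, -3, -2]
R3 ← R3 − (1/2)·R2: [0, 0, 0, 0, 0, 0]
R4 ← R4 − (1/2)·R2: [0, 0, 0, 0, 0, 0]
R5 ← R5 + R2: [0, 0, 0, 0, 0, 0]
Echelon form has 2 nonzero rows, so rank(A) = 2.
The rank gives the maximum number of linearly independent rows: 2.

2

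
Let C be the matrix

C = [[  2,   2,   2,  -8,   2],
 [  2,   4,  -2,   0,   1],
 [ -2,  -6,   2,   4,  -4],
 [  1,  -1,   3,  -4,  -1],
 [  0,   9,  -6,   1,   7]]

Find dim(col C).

4

Row reduce to echelon form.
R2 ← R2 − R1: [0, 2, -4, 8, -1]
R3 ← R3 + R1: [0, -4, 4, -4, -2]
R4 ← R4 − (1/2)·R1: [0, -2, 2, 0, -2]
R3 ← R3 + (2)·R2: [0, 0, -4, 12, -4]
R4 ← R4 + R2: [0, 0, -2, 8, -3]
R5 ← R5 − (9/2)·R2: [0, 0, 12, -35, 23/2]
R4 ← R4 − (1/2)·R3: [0, 0, 0, 2, -1]
R5 ← R5 + (3)·R3: [0, 0, 0, 1, -1/2]
R5 ← R5 − (1/2)·R4: [0, 0, 0, 0, 0]
Echelon form has 4 nonzero rows, so rank(C) = 4.
The column space has dimension equal to the rank: 4.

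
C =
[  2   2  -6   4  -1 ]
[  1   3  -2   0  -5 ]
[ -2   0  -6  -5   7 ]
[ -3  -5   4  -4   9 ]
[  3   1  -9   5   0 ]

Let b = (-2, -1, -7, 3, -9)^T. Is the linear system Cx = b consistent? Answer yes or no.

no

Row reduce the augmented matrix [C | b].
R2 ← R2 − (1/2)·R1: [0, 2, 1, -2, -9/2, 0]
R3 ← R3 + R1: [0, 2, -12, -1, 6, -9]
R4 ← R4 + (3/2)·R1: [0, -2, -5, 2, 15/2, 0]
R5 ← R5 − (3/2)·R1: [0, -2, 0, -1, 3/2, -6]
R3 ← R3 − R2: [0, 0, -13, 1, 21/2, -9]
R4 ← R4 + R2: [0, 0, -4, 0, 3, 0]
R5 ← R5 + R2: [0, 0, 1, -3, -3, -6]
R4 ← R4 − (4/13)·R3: [0, 0, 0, -4/13, -3/13, 36/13]
R5 ← R5 + (1/13)·R3: [0, 0, 0, -38/13, -57/26, -87/13]
R5 ← R5 − (19/2)·R4: [0, 0, 0, 0, 0, -33]
The echelon form has 5 nonzero rows; the last pivot sits in the augmented column, so rank(C) = 4 but rank([C|b]) = 5.
Since the ranks differ, the system is inconsistent.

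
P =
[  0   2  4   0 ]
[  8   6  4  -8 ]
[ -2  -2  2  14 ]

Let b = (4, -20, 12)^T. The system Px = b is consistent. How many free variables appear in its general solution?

Row reduce the augmented matrix [P | b].
Swap R1 ↔ R2
R3 ← R3 + (1/4)·R1: [0, -1/2, 3, 12, 7]
R3 ← R3 + (1/4)·R2: [0, 0, 4, 12, 8]
The echelon form has 3 nonzero rows, and every pivot lies in the first 4 columns, so rank(P) = rank([P|b]) = 3.
The system is consistent.
Free variables = (unknowns) − (rank) = 4 − 3 = 1.

1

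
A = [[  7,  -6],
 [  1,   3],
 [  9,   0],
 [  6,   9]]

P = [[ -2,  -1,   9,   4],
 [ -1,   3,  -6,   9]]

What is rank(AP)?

First compute AP:
[[ -8, -25,  99, -26],
 [ -5,   8,  -9,  31],
 [-18,  -9,  81,  36],
 [-21,  21,   0, 105]]
Now row reduce the product.
R2 ← R2 − (5/8)·R1: [0, 189/8, -567/8, 189/4]
R3 ← R3 − (9/4)·R1: [0, 189/4, -567/4, 189/2]
R4 ← R4 − (21/8)·R1: [0, 693/8, -2079/8, 693/4]
R3 ← R3 − (2)·R2: [0, 0, 0, 0]
R4 ← R4 − (11/3)·R2: [0, 0, 0, 0]
2 nonzero rows, so rank(AP) = 2.

2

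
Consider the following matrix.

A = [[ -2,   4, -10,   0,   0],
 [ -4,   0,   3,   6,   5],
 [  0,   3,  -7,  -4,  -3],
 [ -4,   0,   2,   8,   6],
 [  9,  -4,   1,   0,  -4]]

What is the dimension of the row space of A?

Row reduce to echelon form.
R2 ← R2 − (2)·R1: [0, -8, 23, 6, 5]
R4 ← R4 − (2)·R1: [0, -8, 22, 8, 6]
R5 ← R5 + (9/2)·R1: [0, 14, -44, 0, -4]
R3 ← R3 + (3/8)·R2: [0, 0, 13/8, -7/4, -9/8]
R4 ← R4 − R2: [0, 0, -1, 2, 1]
R5 ← R5 + (7/4)·R2: [0, 0, -15/4, 21/2, 19/4]
R4 ← R4 + (8/13)·R3: [0, 0, 0, 12/13, 4/13]
R5 ← R5 + (30/13)·R3: [0, 0, 0, 84/13, 28/13]
R5 ← R5 − (7)·R4: [0, 0, 0, 0, 0]
Echelon form has 4 nonzero rows, so rank(A) = 4.
The row space has dimension equal to the rank: 4.

4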